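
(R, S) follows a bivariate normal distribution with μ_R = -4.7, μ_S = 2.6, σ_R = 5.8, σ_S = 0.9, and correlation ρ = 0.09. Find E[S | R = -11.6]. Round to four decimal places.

2.5036

The regression of S on R has slope ρ·σ_S/σ_R and passes through (μ_R, μ_S).
E[S | R=-11.6] = 2.6 + (0.09)·(0.9/5.8)·(-11.6 − (-4.7)) = 2.6 + (0.013966)·(-6.9) = 2.5036.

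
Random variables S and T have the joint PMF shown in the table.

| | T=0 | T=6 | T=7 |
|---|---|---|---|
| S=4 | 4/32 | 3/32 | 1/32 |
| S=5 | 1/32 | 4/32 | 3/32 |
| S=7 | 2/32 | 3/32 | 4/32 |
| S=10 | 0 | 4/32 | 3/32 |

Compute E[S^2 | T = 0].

187/7

P(T = 0) = 7/32.
Σ S^2·P over the event = 16·(4/32) + 25·(1/32) + 49·(2/32) = 187/32.
E[S^2 | T = 0] = (187/32) / (7/32) = 187/7.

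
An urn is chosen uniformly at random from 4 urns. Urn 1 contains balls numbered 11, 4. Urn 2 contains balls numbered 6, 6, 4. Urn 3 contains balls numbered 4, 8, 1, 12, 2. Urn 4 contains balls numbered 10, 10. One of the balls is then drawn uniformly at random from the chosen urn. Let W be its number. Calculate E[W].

847/120

E[W | urn 1] = (11+4)/2 = 15/2.
E[W | urn 2] = (6+6+4)/3 = 16/3.
E[W | urn 3] = (4+8+1+12+2)/5 = 27/5.
E[W | urn 4] = (10+10)/2 = 10.
E[W] = (1/4)·(15/2) + (1/4)·(16/3) + (1/4)·(27/5) + (1/4)·(10) = 847/120.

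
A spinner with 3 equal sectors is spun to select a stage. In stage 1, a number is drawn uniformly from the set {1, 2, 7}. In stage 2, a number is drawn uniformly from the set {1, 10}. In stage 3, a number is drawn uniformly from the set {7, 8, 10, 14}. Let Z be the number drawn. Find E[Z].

223/36

E[Z | stage 1] = (1+2+7)/3 = 10/3.
E[Z | stage 2] = (1+10)/2 = 11/2.
E[Z | stage 3] = (7+8+10+14)/4 = 39/4.
By the law of total expectation,
E[Z] = (1/3)·(10/3) + (1/3)·(11/2) + (1/3)·(39/4) = 223/36.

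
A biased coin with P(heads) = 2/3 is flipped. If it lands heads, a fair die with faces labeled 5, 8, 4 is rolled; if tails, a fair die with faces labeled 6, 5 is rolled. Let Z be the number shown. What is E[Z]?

101/18

E[Z | heads] = (5+8+4)/3 = 17/3.
E[Z | tails] = (6+5)/2 = 11/2.
E[Z] = (2/3)·(17/3) + (1/3)·(11/2) = 101/18.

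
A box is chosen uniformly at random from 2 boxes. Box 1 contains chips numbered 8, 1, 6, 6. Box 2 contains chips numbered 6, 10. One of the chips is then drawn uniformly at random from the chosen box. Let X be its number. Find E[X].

E[X | box 1] = (8+1+6+6)/4 = 21/4.
E[X | box 2] = (6+10)/2 = 8.
By the law of total expectation,
E[X] = (1/2)·(21/4) + (1/2)·(8) = 53/8.

53/8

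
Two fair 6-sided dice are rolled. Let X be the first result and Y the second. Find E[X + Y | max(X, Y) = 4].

P(max(X, Y) = 4) = 7/36.
Summing (X+Y)·P(x,y) over outcomes with max(X, Y) = 4 gives 11/9.
E[X + Y | max(X, Y) = 4] = (11/9) / (7/36) = 44/7.

44/7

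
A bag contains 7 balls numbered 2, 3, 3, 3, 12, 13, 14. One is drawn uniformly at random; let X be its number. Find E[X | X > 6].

P(X > 6) = 3/7.
Σ over the event: 12·1/7 + 13·1/7 + 14·1/7 = 39/7.
E[X | X > 6] = (39/7) / (3/7) = 13.

13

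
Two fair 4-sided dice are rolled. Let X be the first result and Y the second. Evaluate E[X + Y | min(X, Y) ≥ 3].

P(min(X, Y) ≥ 3) = 1/4.
Summing (X+Y)·P(x,y) over outcomes with min(X, Y) ≥ 3 gives 7/4.
E[X + Y | min(X, Y) ≥ 3] = (7/4) / (1/4) = 7.

7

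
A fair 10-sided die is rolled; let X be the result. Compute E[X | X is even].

6

Given X is even, X is equally likely to be any of {2, 4, 6, 8, 10}.
E[X | X is even] = (2 + 4 + 6 + 8 + 10) / 5 = 6.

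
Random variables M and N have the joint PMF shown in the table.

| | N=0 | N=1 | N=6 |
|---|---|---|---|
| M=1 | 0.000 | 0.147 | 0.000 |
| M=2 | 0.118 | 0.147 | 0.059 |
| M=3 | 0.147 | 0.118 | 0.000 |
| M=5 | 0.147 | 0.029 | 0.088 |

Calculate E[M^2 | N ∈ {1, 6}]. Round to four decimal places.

P(N ∈ {1, 6}) = 0.588.
Σ M^2·P over the event = 1·(0.147) + 4·(0.147) + 4·(0.059) + 9·(0.118) + 25·(0.029) + 25·(0.088) = 4.958.
E[M^2 | N ∈ {1, 6}] = (4.958) / (0.588) = 8.4320.

8.4320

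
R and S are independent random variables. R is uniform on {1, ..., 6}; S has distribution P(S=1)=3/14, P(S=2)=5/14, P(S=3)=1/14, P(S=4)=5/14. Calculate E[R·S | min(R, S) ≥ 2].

P(min(R, S) ≥ 2) = 55/84.
Summing RS·P(x,y) over outcomes with min(R, S) ≥ 2 gives 55/7.
E[R·S | min(R, S) ≥ 2] = (55/7) / (55/84) = 12.

12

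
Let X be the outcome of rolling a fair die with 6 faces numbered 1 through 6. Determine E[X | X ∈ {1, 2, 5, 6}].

7/2

P(X ∈ {1, 2, 5, 6}) = 2/3.
Σ over the event: 1·1/6 + 2·1/6 + 5·1/6 + 6·1/6 = 7/3.
E[X | X ∈ {1, 2, 5, 6}] = (7/3) / (2/3) = 7/2.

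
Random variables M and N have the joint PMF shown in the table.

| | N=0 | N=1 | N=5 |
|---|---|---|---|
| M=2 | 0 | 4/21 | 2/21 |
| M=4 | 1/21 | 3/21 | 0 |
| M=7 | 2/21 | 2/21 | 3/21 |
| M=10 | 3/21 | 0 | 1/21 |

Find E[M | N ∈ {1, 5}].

P(N ∈ {1, 5}) = 5/7.
Σ M·P over the event = 2·(4/21) + 2·(2/21) + 4·(3/21) + 7·(2/21) + 7·(3/21) + 10·(1/21) = 23/7.
E[M | N ∈ {1, 5}] = (23/7) / (5/7) = 23/5.

23/5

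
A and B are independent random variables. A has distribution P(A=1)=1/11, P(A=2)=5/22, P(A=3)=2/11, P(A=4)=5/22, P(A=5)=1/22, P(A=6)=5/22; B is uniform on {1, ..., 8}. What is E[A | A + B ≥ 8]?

422/101

P(A + B ≥ 8) = 101/176.
Summing A·P(x,y) over outcomes with A + B ≥ 8 gives 211/88.
E[A | A + B ≥ 8] = (211/88) / (101/176) = 422/101.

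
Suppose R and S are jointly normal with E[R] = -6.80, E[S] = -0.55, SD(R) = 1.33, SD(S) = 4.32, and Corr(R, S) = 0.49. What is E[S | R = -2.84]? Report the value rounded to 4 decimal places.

The regression of S on R has slope ρ·σ_S/σ_R and passes through (μ_R, μ_S).
E[S | R=-2.84] = -0.55 + (0.49)·(4.32/1.33)·(-2.84 − (-6.80)) = -0.55 + (1.5916)·(3.96) = 5.7527.

5.7527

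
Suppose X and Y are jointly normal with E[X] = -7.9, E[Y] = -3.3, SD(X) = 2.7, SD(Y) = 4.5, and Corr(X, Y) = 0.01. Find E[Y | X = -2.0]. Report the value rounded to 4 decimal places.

-3.2017

The regression of Y on X has slope ρ·σ_Y/σ_X and passes through (μ_X, μ_Y).
E[Y | X=-2.0] = -3.3 + (0.01)·(4.5/2.7)·(-2.0 − (-7.9)) = -3.3 + (0.016667)·(5.9) = -3.2017.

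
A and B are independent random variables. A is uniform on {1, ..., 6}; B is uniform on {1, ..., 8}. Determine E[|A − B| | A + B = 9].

Outcomes with A + B = 9: (1,8), (2,7), (3,6), (4,5), (5,4), (6,3), each with probability 1/48.
E[|A − B| | A + B = 9] = (7 + 5 + 3 + 1 + 1 + 3) / 6 = 10/3.

10/3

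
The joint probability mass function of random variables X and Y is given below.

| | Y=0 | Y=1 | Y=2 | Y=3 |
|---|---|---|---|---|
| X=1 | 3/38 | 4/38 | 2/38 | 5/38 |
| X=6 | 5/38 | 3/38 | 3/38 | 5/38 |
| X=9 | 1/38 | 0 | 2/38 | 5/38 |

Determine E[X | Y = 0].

14/3

P(Y = 0) = 9/38.
Σ X·P over the event = 1·(3/38) + 6·(5/38) + 9·(1/38) = 21/19.
E[X | Y = 0] = (21/19) / (9/38) = 14/3.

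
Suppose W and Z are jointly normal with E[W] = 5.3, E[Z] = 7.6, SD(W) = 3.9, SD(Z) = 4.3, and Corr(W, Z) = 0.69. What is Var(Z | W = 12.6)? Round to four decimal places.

Var(Z | W=x) = (1 − ρ²)·σ_Z².
Var(Z | W=12.6) = (4.3)²·(1 − (0.69)²) = 18.49·0.5239 = 9.6869.

9.6869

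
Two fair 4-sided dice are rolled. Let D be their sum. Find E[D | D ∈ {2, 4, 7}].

14/3

P(D ∈ {2, 4, 7}) = 3/8.
Σ over the event: 2·1/16 + 4·3/16 + 7·1/8 = 7/4.
E[D | D ∈ {2, 4, 7}] = (7/4) / (3/8) = 14/3.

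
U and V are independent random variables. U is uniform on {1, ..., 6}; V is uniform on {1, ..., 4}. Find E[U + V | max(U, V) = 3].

24/5

Outcomes with max(U, V) = 3: (1,3), (2,3), (3,1), (3,2), (3,3), each with probability 1/24.
E[U + V | max(U, V) = 3] = (4 + 5 + 4 + 5 + 6) / 5 = 24/5.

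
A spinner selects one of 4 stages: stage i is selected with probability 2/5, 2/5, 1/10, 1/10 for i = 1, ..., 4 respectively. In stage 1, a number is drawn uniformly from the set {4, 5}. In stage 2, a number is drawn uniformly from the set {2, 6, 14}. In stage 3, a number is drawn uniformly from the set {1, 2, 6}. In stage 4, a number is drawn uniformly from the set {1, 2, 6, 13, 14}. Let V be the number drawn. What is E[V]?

863/150

E[V | stage 1] = (4+5)/2 = 9/2.
E[V | stage 2] = (2+6+14)/3 = 22/3.
E[V | stage 3] = (1+2+6)/3 = 3.
E[V | stage 4] = (1+2+6+13+14)/5 = 36/5.
E[V] = (2/5)·(9/2) + (2/5)·(22/3) + (1/10)·(3) + (1/10)·(36/5) = 863/150.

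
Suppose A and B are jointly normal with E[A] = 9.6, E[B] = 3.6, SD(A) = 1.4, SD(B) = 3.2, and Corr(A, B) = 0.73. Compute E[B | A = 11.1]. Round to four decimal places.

For a bivariate normal, E[B | A=x] = μ_B + ρ·(σ_B/σ_A)·(x − μ_A).
E[B | A=11.1] = 3.6 + (0.73)·(3.2/1.4)·(11.1 − (9.6)) = 3.6 + (1.6686)·(1.5) = 6.1029.

6.1029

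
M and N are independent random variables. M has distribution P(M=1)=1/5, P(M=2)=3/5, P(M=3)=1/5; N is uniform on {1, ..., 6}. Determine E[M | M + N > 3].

52/25

P(M + N > 3) = 5/6.
Summing M·P(x,y) over outcomes with M + N > 3 gives 26/15.
E[M | M + N > 3] = (26/15) / (5/6) = 52/25.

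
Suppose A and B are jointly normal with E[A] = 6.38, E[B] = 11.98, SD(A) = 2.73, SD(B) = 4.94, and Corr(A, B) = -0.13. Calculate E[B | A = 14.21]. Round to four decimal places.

10.1381

E[B | A=x] = μ_B + ρ(σ_B/σ_A)(x − μ_A) for jointly normal variables.
E[B | A=14.21] = 11.98 + (-0.13)·(4.94/2.73)·(14.21 − (6.38)) = 11.98 + (-0.23524)·(7.83) = 10.1381.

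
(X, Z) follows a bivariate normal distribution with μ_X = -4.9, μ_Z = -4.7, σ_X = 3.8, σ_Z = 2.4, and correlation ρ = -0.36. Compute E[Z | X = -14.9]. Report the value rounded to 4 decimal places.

E[Z | X=x] = μ_Z + ρ(σ_Z/σ_X)(x − μ_X) for jointly normal variables.
E[Z | X=-14.9] = -4.7 + (-0.36)·(2.4/3.8)·(-14.9 − (-4.9)) = -4.7 + (-0.22737)·(-10) = -2.4263.

-2.4263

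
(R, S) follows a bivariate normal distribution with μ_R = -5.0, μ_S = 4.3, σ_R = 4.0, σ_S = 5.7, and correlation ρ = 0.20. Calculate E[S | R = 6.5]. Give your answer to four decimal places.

7.5775

The regression of S on R has slope ρ·σ_S/σ_R and passes through (μ_R, μ_S).
E[S | R=6.5] = 4.3 + (0.20)·(5.7/4.0)·(6.5 − (-5.0)) = 4.3 + (0.285)·(11.5) = 7.5775.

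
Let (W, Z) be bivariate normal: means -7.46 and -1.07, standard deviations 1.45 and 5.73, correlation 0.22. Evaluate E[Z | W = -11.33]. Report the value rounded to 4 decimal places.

E[Z | W=x] = μ_Z + ρ(σ_Z/σ_W)(x − μ_W) for jointly normal variables.
E[Z | W=-11.33] = -1.07 + (0.22)·(5.73/1.45)·(-11.33 − (-7.46)) = -1.07 + (0.86938)·(-3.87) = -4.4345.

-4.4345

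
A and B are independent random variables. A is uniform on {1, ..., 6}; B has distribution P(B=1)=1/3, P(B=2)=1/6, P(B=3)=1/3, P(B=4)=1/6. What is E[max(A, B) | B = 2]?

P(B = 2) = 1/6.
Summing max(A,B)·P(x,y) over outcomes with B = 2 gives 11/18.
E[max(A, B) | B = 2] = (11/18) / (1/6) = 11/3.

11/3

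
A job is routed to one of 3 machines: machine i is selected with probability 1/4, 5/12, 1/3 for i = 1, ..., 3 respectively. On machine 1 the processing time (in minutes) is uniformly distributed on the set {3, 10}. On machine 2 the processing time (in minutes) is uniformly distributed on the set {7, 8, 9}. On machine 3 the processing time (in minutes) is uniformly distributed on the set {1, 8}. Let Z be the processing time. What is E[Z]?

155/24

E[Z | machine 1] = (3+10)/2 = 13/2.
E[Z | machine 2] = (7+8+9)/3 = 8.
E[Z | machine 3] = (1+8)/2 = 9/2.
E[Z] = (1/4)·(13/2) + (5/12)·(8) + (1/3)·(9/2) = 155/24.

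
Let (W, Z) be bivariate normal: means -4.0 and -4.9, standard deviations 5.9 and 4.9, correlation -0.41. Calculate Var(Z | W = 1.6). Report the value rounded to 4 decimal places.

The conditional variance in a bivariate normal is σ_Z²(1 − ρ²), independent of x.
Var(Z | W=1.6) = (4.9)²·(1 − (-0.41)²) = 24.01·0.8319 = 19.9739.

19.9739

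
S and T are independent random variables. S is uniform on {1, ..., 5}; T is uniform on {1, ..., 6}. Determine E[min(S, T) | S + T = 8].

3

Outcomes with S + T = 8: (2,6), (3,5), (4,4), (5,3), each with probability 1/30.
E[min(S, T) | S + T = 8] = (2 + 3 + 4 + 3) / 4 = 3.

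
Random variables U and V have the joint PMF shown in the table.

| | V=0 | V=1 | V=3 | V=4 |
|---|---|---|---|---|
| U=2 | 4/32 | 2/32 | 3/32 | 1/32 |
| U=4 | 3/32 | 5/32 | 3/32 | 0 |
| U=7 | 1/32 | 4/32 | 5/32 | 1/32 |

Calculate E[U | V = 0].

27/8

P(V = 0) = 1/4.
Σ U·P over the event = 2·(4/32) + 4·(3/32) + 7·(1/32) = 27/32.
E[U | V = 0] = (27/32) / (1/4) = 27/8.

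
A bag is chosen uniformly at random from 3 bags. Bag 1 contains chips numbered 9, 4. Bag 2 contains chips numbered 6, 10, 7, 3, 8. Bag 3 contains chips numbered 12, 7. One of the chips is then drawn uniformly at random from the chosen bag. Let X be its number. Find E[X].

38/5

E[X | bag 1] = (9+4)/2 = 13/2.
E[X | bag 2] = (6+10+7+3+8)/5 = 34/5.
E[X | bag 3] = (12+7)/2 = 19/2.
E[X] = (1/3)·(13/2) + (1/3)·(34/5) + (1/3)·(19/2) = 38/5.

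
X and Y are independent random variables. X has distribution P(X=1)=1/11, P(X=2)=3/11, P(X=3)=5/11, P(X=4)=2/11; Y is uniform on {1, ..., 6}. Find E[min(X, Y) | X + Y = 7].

28/11

P(X + Y = 7) = 1/6.
Summing min(X,Y)·P(x,y) over outcomes with X + Y = 7 gives 14/33.
E[min(X, Y) | X + Y = 7] = (14/33) / (1/6) = 28/11.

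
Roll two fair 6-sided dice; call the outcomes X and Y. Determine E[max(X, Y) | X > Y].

14/3

P(X > Y) = 5/12.
Summing max(X,Y)·P(x,y) over outcomes with X > Y gives 35/18.
E[max(X, Y) | X > Y] = (35/18) / (5/12) = 14/3.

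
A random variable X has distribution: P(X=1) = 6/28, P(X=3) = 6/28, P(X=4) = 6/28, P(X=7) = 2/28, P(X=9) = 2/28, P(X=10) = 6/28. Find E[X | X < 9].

31/10

P(X < 9) = 5/7.
Σ over the event: 1·3/14 + 3·3/14 + 4·3/14 + 7·1/14 = 31/14.
E[X | X < 9] = (31/14) / (5/7) = 31/10.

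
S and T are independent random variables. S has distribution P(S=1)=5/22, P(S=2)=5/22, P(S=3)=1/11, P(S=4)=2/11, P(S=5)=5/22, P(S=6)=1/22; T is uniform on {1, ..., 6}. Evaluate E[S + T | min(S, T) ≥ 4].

97/10

P(min(S, T) ≥ 4) = 5/22.
Summing (S+T)·P(x,y) over outcomes with min(S, T) ≥ 4 gives 97/44.
E[S + T | min(S, T) ≥ 4] = (97/44) / (5/22) = 97/10.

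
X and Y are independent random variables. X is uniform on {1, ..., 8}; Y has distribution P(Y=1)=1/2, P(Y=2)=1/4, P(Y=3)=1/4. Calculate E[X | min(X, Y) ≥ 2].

P(min(X, Y) ≥ 2) = 7/16.
Summing X·P(x,y) over outcomes with min(X, Y) ≥ 2 gives 35/16.
E[X | min(X, Y) ≥ 2] = (35/16) / (7/16) = 5.

5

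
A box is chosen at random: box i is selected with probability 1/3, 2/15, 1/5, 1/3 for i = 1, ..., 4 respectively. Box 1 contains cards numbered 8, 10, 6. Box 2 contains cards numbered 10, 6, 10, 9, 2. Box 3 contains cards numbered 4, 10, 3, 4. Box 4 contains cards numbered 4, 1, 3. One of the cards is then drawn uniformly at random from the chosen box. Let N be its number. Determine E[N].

5033/900

E[N | box 1] = (8+10+6)/3 = 8.
E[N | box 2] = (10+6+10+9+2)/5 = 37/5.
E[N | box 3] = (4+10+3+4)/4 = 21/4.
E[N | box 4] = (4+1+3)/3 = 8/3.
By the law of total expectation,
E[N] = (1/3)·(8) + (2/15)·(37/5) + (1/5)·(21/4) + (1/3)·(8/3) = 5033/900.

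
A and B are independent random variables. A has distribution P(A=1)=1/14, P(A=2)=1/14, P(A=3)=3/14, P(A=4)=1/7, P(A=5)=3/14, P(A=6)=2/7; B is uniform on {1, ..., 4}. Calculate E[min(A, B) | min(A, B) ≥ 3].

P(min(A, B) ≥ 3) = 3/7.
Summing min(A,B)·P(x,y) over outcomes with min(A, B) ≥ 3 gives 81/56.
E[min(A, B) | min(A, B) ≥ 3] = (81/56) / (3/7) = 27/8.

27/8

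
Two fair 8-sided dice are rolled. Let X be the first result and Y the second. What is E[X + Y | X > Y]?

9

P(X > Y) = 7/16.
Summing (X+Y)·P(x,y) over outcomes with X > Y gives 63/16.
E[X + Y | X > Y] = (63/16) / (7/16) = 9.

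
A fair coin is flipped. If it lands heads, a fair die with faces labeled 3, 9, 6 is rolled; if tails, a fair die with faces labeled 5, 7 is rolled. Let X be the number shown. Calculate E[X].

E[X | heads] = (3+9+6)/3 = 6.
E[X | tails] = (5+7)/2 = 6.
E[X] = (1/2)·(6) + (1/2)·(6) = 6.

6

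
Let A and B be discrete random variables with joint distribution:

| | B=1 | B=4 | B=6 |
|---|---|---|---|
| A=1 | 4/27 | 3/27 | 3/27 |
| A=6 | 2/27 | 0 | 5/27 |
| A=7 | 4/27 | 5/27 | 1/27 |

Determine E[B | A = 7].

P(A = 7) = 10/27.
Σ B·P over the event = 1·(4/27) + 4·(5/27) + 6·(1/27) = 10/9.
E[B | A = 7] = (10/9) / (10/27) = 3.

3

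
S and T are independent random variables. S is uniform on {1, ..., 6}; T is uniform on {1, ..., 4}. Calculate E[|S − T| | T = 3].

3/2

P(T = 3) = 1/4.
Summing |S−T|·P(x,y) over outcomes with T = 3 gives 3/8.
E[|S − T| | T = 3] = (3/8) / (1/4) = 3/2.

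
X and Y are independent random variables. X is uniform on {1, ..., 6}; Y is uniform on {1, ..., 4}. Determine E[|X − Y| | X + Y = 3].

1

Outcomes with X + Y = 3: (1,2), (2,1), each with probability 1/24.
E[|X − Y| | X + Y = 3] = (1 + 1) / 2 = 1.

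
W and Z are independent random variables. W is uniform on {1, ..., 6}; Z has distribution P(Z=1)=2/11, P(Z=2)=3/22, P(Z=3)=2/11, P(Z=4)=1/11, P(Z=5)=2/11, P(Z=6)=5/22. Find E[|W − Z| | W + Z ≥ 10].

P(W + Z ≥ 10) = 25/132.
Summing |W−Z|·P(x,y) over outcomes with W + Z ≥ 10 gives 23/132.
E[|W − Z| | W + Z ≥ 10] = (23/132) / (25/132) = 23/25.

23/25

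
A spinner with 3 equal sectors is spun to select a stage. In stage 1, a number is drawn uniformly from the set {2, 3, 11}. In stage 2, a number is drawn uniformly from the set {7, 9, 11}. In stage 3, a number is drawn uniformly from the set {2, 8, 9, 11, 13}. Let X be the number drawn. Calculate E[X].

E[X | stage 1] = (2+3+11)/3 = 16/3.
E[X | stage 2] = (7+9+11)/3 = 9.
E[X | stage 3] = (2+8+9+11+13)/5 = 43/5.
E[X] = (1/3)·(16/3) + (1/3)·(9) + (1/3)·(43/5) = 344/45.

344/45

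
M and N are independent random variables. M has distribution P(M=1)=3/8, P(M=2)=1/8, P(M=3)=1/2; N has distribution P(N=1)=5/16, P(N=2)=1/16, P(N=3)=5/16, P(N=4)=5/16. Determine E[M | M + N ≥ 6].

26/9

P(M + N ≥ 6) = 45/128.
Summing M·P(x,y) over outcomes with M + N ≥ 6 gives 65/64.
E[M | M + N ≥ 6] = (65/64) / (45/128) = 26/9.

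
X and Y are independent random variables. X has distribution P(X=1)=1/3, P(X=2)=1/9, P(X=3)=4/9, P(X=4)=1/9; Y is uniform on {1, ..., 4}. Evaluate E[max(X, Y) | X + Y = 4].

P(X + Y = 4) = 2/9.
Summing max(X,Y)·P(x,y) over outcomes with X + Y = 4 gives 23/36.
E[max(X, Y) | X + Y = 4] = (23/36) / (2/9) = 23/8.

23/8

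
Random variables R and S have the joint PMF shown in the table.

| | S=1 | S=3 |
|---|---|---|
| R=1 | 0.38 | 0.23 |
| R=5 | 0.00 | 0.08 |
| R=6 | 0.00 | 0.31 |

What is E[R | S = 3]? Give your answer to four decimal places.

4.0161

P(S = 3) = 0.62.
Σ R·P over the event = 1·(0.23) + 5·(0.08) + 6·(0.31) = 2.49.
E[R | S = 3] = (2.49) / (0.62) = 4.0161.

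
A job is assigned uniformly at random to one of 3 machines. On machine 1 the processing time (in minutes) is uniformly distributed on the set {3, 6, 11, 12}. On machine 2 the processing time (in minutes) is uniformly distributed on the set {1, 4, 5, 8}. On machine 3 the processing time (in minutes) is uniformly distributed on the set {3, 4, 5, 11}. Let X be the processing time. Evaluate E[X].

E[X | machine 1] = (3+6+11+12)/4 = 8.
E[X | machine 2] = (1+4+5+8)/4 = 9/2.
E[X | machine 3] = (3+4+5+11)/4 = 23/4.
E[X] = (1/3)·(8) + (1/3)·(9/2) + (1/3)·(23/4) = 73/12.

73/12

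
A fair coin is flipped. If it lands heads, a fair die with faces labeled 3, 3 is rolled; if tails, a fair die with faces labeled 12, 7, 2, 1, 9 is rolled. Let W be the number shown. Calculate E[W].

23/5

E[W | heads] = (3+3)/2 = 3.
E[W | tails] = (12+7+2+1+9)/5 = 31/5.
E[W] = (1/2)·(3) + (1/2)·(31/5) = 23/5.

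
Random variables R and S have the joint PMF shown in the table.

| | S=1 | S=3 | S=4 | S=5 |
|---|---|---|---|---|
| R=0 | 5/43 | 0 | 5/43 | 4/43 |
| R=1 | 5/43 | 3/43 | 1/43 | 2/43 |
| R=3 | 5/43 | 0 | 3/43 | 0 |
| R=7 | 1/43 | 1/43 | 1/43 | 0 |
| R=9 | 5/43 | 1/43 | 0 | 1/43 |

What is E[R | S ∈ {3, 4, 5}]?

47/22

P(S ∈ {3, 4, 5}) = 22/43.
Summing R·P(R=x,S=y) over the conditioning event gives 47/43.
E[R | S ∈ {3, 4, 5}] = (47/43) / (22/43) = 47/22.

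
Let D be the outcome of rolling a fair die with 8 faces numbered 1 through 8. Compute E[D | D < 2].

1

Given D < 2, D is equally likely to be any of {1}.
E[D | D < 2] = (1) / 1 = 1.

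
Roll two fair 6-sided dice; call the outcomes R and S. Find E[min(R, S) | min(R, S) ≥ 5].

Outcomes with min(R, S) ≥ 5: (5,5), (5,6), (6,5), (6,6), each with probability 1/36.
E[min(R, S) | min(R, S) ≥ 5] = (5 + 5 + 5 + 6) / 4 = 21/4.

21/4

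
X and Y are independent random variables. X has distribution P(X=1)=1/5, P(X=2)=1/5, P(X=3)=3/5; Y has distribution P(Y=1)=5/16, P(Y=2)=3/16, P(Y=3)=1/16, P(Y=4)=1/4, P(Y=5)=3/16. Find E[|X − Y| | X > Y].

P(X > Y) = 29/80.
Summing |X−Y|·P(x,y) over outcomes with X > Y gives 11/20.
E[|X − Y| | X > Y] = (11/20) / (29/80) = 44/29.

44/29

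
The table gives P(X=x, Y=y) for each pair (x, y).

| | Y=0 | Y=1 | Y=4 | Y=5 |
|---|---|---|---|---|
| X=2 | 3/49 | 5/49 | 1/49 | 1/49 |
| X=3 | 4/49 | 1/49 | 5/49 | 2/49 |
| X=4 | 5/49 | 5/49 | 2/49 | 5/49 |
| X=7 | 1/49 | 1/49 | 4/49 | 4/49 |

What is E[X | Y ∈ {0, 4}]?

P(Y ∈ {0, 4}) = 25/49.
Σ X·P over the event = 2·(3/49) + 2·(1/49) + 3·(4/49) + 3·(5/49) + 4·(5/49) + 4·(2/49) + 7·(1/49) + 7·(4/49) = 2.
E[X | Y ∈ {0, 4}] = (2) / (25/49) = 98/25.

98/25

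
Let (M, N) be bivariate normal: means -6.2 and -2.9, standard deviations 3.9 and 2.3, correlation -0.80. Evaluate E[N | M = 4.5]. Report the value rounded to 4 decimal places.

-7.9482

For a bivariate normal, E[N | M=x] = μ_N + ρ·(σ_N/σ_M)·(x − μ_M).
E[N | M=4.5] = -2.9 + (-0.80)·(2.3/3.9)·(4.5 − (-6.2)) = -2.9 + (-0.47179)·(10.7) = -7.9482.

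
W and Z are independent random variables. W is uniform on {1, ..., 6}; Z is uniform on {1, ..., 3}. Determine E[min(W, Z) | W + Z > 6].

7/3

Outcomes with W + Z > 6: (4,3), (5,2), (5,3), (6,1), (6,2), (6,3), each with probability 1/18.
E[min(W, Z) | W + Z > 6] = (3 + 2 + 3 + 1 + 2 + 3) / 6 = 7/3.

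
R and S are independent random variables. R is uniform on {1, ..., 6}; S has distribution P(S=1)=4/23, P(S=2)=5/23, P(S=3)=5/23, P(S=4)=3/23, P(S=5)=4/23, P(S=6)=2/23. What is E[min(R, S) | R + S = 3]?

1

P(R + S = 3) = 3/46.
Summing min(R,S)·P(x,y) over outcomes with R + S = 3 gives 3/46.
E[min(R, S) | R + S = 3] = (3/46) / (3/46) = 1.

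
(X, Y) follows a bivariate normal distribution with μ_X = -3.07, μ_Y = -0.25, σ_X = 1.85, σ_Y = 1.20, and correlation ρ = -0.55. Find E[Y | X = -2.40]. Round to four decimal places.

-0.4890

The regression of Y on X has slope ρ·σ_Y/σ_X and passes through (μ_X, μ_Y).
E[Y | X=-2.40] = -0.25 + (-0.55)·(1.20/1.85)·(-2.40 − (-3.07)) = -0.25 + (-0.35676)·(0.67) = -0.4890.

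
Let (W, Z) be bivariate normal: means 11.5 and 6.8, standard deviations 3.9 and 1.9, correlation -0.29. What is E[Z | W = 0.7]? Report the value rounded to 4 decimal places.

8.3258

E[Z | W=x] = μ_Z + ρ(σ_Z/σ_W)(x − μ_W) for jointly normal variables.
E[Z | W=0.7] = 6.8 + (-0.29)·(1.9/3.9)·(0.7 − (11.5)) = 6.8 + (-0.14128)·(-10.8) = 8.3258.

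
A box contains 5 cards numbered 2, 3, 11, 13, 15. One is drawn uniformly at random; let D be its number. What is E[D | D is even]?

P(D is even) = 1/5.
Σ over the event: 2·1/5 = 2/5.
E[D | D is even] = (2/5) / (1/5) = 2.

2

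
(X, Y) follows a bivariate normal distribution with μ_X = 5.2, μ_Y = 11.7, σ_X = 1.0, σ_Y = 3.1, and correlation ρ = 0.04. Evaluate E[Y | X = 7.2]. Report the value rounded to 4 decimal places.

11.9480

E[Y | X=x] = μ_Y + ρ(σ_Y/σ_X)(x − μ_X) for jointly normal variables.
E[Y | X=7.2] = 11.7 + (0.04)·(3.1/1.0)·(7.2 − (5.2)) = 11.7 + (0.124)·(2) = 11.9480.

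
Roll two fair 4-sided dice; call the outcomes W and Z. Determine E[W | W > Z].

10/3

P(W > Z) = 3/8.
Summing W·P(x,y) over outcomes with W > Z gives 5/4.
E[W | W > Z] = (5/4) / (3/8) = 10/3.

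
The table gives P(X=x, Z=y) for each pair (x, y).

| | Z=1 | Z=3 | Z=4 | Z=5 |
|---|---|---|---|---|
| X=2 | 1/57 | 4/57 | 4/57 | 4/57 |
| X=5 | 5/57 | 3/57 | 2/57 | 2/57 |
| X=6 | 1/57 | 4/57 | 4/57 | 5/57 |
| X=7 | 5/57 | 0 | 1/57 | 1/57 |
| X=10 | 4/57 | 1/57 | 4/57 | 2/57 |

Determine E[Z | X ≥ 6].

101/32

P(X ≥ 6) = 32/57.
Summing Z·P(X=x,Z=y) over the conditioning event gives 101/57.
E[Z | X ≥ 6] = (101/57) / (32/57) = 101/32.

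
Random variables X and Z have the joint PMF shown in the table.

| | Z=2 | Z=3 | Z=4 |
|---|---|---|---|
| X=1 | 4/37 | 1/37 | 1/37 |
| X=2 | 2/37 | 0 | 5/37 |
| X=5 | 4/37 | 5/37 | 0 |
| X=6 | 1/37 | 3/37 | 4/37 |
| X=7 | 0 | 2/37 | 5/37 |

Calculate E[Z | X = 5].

23/9

P(X = 5) = 9/37.
Σ Z·P over the event = 2·(4/37) + 3·(5/37) = 23/37.
E[Z | X = 5] = (23/37) / (9/37) = 23/9.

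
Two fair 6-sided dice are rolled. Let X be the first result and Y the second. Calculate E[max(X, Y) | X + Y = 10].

17/3

Outcomes with X + Y = 10: (4,6), (5,5), (6,4), each with probability 1/36.
E[max(X, Y) | X + Y = 10] = (6 + 5 + 6) / 3 = 17/3.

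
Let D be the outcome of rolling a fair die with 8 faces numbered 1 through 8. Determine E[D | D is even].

5

Given D is even, D is equally likely to be any of {2, 4, 6, 8}.
E[D | D is even] = (2 + 4 + 6 + 8) / 4 = 5.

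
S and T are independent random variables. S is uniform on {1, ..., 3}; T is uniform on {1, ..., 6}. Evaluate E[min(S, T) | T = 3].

P(T = 3) = 1/6.
Summing min(S,T)·P(x,y) over outcomes with T = 3 gives 1/3.
E[min(S, T) | T = 3] = (1/3) / (1/6) = 2.

2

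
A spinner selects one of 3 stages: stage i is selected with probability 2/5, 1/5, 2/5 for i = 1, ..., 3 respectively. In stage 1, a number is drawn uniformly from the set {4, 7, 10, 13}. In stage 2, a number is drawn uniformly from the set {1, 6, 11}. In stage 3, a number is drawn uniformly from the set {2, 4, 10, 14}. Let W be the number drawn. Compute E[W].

38/5

E[W | stage 1] = (4+7+10+13)/4 = 17/2.
E[W | stage 2] = (1+6+11)/3 = 6.
E[W | stage 3] = (2+4+10+14)/4 = 15/2.
By the law of total expectation,
E[W] = (2/5)·(17/2) + (1/5)·(6) + (2/5)·(15/2) = 38/5.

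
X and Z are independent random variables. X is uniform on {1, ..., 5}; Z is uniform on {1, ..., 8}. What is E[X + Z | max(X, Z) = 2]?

P(max(X, Z) = 2) = 3/40.
Summing (X+Z)·P(x,y) over outcomes with max(X, Z) = 2 gives 1/4.
E[X + Z | max(X, Z) = 2] = (1/4) / (3/40) = 10/3.

10/3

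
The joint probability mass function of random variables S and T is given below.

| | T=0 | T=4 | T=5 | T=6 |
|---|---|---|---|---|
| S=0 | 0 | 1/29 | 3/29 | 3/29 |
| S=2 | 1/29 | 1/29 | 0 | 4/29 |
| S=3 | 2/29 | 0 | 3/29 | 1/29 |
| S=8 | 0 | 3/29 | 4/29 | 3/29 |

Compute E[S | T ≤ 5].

25/6

P(T ≤ 5) = 18/29.
Σ S·P over the event = 0·(1/29) + 0·(3/29) + 2·(1/29) + 2·(1/29) + 3·(2/29) + 3·(3/29) + 8·(3/29) + 8·(4/29) = 75/29.
E[S | T ≤ 5] = (75/29) / (18/29) = 25/6.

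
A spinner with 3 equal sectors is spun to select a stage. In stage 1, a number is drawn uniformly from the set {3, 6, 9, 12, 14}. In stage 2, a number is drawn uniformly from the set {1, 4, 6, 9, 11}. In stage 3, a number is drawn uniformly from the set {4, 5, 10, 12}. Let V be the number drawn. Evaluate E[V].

E[V | stage 1] = (3+6+9+12+14)/5 = 44/5.
E[V | stage 2] = (1+4+6+9+11)/5 = 31/5.
E[V | stage 3] = (4+5+10+12)/4 = 31/4.
By the law of total expectation,
E[V] = (1/3)·(44/5) + (1/3)·(31/5) + (1/3)·(31/4) = 91/12.

91/12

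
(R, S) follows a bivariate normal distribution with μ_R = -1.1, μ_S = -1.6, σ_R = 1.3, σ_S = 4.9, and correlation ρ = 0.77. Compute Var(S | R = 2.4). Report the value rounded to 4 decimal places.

9.7745

For a bivariate normal, Var(S | R=x) = σ_S²(1 − ρ²).
Var(S | R=2.4) = (4.9)²·(1 − (0.77)²) = 24.01·0.4071 = 9.7745.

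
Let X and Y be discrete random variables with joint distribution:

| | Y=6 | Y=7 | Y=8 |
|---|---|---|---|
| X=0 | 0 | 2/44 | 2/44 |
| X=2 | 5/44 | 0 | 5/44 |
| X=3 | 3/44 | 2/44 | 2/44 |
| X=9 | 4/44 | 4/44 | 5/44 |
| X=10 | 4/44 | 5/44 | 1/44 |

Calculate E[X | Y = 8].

P(Y = 8) = 15/44.
Σ X·P over the event = 0·(2/44) + 2·(5/44) + 3·(2/44) + 9·(5/44) + 10·(1/44) = 71/44.
E[X | Y = 8] = (71/44) / (15/44) = 71/15.

71/15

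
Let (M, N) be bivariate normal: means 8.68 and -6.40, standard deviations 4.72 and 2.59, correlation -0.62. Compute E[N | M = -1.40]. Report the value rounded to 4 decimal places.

E[N | M=x] = μ_N + ρ(σ_N/σ_M)(x − μ_M) for jointly normal variables.
E[N | M=-1.40] = -6.40 + (-0.62)·(2.59/4.72)·(-1.40 − (8.68)) = -6.40 + (-0.34021)·(-10.08) = -2.9707.

-2.9707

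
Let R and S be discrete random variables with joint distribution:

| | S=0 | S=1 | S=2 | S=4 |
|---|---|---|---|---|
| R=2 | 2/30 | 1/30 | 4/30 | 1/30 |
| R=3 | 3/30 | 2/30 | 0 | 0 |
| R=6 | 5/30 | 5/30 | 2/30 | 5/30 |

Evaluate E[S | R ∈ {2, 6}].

42/25

P(R ∈ {2, 6}) = 5/6.
Σ S·P over the event = 0·(2/30) + 1·(1/30) + 2·(4/30) + 4·(1/30) + 0·(5/30) + 1·(5/30) + 2·(2/30) + 4·(5/30) = 7/5.
E[S | R ∈ {2, 6}] = (7/5) / (5/6) = 42/25.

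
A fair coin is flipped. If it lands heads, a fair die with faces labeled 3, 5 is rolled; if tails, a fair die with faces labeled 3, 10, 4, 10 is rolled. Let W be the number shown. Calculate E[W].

E[W | heads] = (3+5)/2 = 4.
E[W | tails] = (3+10+4+10)/4 = 27/4.
E[W] = (1/2)·(4) + (1/2)·(27/4) = 43/8.

43/8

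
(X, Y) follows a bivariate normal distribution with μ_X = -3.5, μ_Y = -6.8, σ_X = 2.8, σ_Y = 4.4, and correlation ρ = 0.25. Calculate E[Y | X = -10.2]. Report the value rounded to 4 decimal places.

E[Y | X=x] = μ_Y + ρ(σ_Y/σ_X)(x − μ_X) for jointly normal variables.
E[Y | X=-10.2] = -6.8 + (0.25)·(4.4/2.8)·(-10.2 − (-3.5)) = -6.8 + (0.392857)·(-6.7) = -9.4321.

-9.4321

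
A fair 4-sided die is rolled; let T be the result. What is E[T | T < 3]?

3/2

Given T < 3, T is equally likely to be any of {1, 2}.
E[T | T < 3] = (1 + 2) / 2 = 3/2.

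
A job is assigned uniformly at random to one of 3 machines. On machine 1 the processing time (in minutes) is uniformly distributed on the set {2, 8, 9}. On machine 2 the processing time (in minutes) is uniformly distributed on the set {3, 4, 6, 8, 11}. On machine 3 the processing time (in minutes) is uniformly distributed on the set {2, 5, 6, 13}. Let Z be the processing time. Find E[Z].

577/90

E[Z | machine 1] = (2+8+9)/3 = 19/3.
E[Z | machine 2] = (3+4+6+8+11)/5 = 32/5.
E[Z | machine 3] = (2+5+6+13)/4 = 13/2.
By the law of total expectation,
E[Z] = (1/3)·(19/3) + (1/3)·(32/5) + (1/3)·(13/2) = 577/90.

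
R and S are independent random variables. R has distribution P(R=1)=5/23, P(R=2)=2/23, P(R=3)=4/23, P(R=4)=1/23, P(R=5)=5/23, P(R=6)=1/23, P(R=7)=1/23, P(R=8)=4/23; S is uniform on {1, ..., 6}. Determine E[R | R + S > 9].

130/19

P(R + S > 9) = 19/69.
Summing R·P(x,y) over outcomes with R + S > 9 gives 130/69.
E[R | R + S > 9] = (130/69) / (19/69) = 130/19.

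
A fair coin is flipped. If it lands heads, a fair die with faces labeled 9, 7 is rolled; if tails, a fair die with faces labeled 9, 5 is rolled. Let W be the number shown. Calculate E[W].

15/2

E[W | heads] = (9+7)/2 = 8.
E[W | tails] = (9+5)/2 = 7.
E[W] = (1/2)·(8) + (1/2)·(7) = 15/2.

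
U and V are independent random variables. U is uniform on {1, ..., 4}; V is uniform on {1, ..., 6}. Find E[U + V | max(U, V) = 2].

Outcomes with max(U, V) = 2: (1,2), (2,1), (2,2), each with probability 1/24.
E[U + V | max(U, V) = 2] = (3 + 3 + 4) / 3 = 10/3.

10/3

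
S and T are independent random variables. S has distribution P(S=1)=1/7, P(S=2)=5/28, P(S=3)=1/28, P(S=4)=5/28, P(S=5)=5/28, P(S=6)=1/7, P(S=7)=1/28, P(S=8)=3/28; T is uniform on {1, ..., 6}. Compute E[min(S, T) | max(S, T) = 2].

P(max(S, T) = 2) = 1/12.
Summing min(S,T)·P(x,y) over outcomes with max(S, T) = 2 gives 19/168.
E[min(S, T) | max(S, T) = 2] = (19/168) / (1/12) = 19/14.

19/14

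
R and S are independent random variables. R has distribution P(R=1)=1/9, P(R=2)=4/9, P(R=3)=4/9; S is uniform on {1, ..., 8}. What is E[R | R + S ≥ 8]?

P(R + S ≥ 8) = 5/12.
Summing R·P(x,y) over outcomes with R + S ≥ 8 gives 37/36.
E[R | R + S ≥ 8] = (37/36) / (5/12) = 37/15.

37/15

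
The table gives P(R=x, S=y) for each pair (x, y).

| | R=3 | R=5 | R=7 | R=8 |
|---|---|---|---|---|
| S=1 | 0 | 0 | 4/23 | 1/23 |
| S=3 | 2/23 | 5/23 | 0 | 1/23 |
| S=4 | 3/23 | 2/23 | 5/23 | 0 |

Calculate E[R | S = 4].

P(S = 4) = 10/23.
Summing R·P(R=x,S=y) over the conditioning event gives 54/23.
E[R | S = 4] = (54/23) / (10/23) = 27/5.

27/5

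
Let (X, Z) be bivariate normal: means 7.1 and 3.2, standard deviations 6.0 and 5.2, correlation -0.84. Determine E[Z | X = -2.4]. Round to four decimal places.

10.1160

For a bivariate normal, E[Z | X=x] = μ_Z + ρ·(σ_Z/σ_X)·(x − μ_X).
E[Z | X=-2.4] = 3.2 + (-0.84)·(5.2/6.0)·(-2.4 − (7.1)) = 3.2 + (-0.728)·(-9.5) = 10.1160.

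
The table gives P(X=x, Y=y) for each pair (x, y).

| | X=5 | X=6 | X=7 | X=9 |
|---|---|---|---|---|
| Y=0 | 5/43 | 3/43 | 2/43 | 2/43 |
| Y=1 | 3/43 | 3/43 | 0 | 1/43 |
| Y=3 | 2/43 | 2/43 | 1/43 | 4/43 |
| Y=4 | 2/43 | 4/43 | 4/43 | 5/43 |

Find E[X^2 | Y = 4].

53

P(Y = 4) = 15/43.
Σ X^2·P over the event = 25·(2/43) + 36·(4/43) + 49·(4/43) + 81·(5/43) = 795/43.
E[X^2 | Y = 4] = (795/43) / (15/43) = 53.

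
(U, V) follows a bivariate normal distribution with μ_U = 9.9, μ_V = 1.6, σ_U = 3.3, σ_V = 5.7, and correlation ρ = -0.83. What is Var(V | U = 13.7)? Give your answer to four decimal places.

10.1076

Var(V | U=x) = (1 − ρ²)·σ_V².
Var(V | U=13.7) = (5.7)²·(1 − (-0.83)²) = 32.49·0.3111 = 10.1076.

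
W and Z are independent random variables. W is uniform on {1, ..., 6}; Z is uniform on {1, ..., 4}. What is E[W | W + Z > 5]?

32/7

P(W + Z > 5) = 7/12.
Summing W·P(x,y) over outcomes with W + Z > 5 gives 8/3.
E[W | W + Z > 5] = (8/3) / (7/12) = 32/7.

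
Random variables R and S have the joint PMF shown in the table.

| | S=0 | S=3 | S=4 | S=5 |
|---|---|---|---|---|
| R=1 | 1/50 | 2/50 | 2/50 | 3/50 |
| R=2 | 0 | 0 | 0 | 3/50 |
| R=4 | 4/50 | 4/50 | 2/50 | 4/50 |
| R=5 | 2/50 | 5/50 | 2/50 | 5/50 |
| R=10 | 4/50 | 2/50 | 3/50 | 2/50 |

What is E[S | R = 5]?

P(R = 5) = 7/25.
Σ S·P over the event = 0·(2/50) + 3·(5/50) + 4·(2/50) + 5·(5/50) = 24/25.
E[S | R = 5] = (24/25) / (7/25) = 24/7.

24/7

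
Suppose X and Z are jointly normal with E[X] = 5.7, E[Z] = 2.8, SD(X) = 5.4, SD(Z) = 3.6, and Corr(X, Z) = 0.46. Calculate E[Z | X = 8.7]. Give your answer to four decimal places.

3.7200

The regression of Z on X has slope ρ·σ_Z/σ_X and passes through (μ_X, μ_Z).
E[Z | X=8.7] = 2.8 + (0.46)·(3.6/5.4)·(8.7 − (5.7)) = 2.8 + (0.30667)·(3) = 3.7200.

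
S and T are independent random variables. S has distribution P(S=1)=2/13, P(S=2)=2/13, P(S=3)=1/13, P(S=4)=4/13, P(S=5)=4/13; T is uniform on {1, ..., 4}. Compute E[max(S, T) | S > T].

69/16

P(S > T) = 8/13.
Summing max(S,T)·P(x,y) over outcomes with S > T gives 69/26.
E[max(S, T) | S > T] = (69/26) / (8/13) = 69/16.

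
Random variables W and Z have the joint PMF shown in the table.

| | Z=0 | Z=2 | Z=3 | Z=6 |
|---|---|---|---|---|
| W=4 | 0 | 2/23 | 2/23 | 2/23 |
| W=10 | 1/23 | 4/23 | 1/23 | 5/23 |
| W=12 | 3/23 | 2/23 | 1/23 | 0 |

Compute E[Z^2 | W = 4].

P(W = 4) = 6/23.
Summing Z^2·P(W=x,Z=y) over the conditioning event gives 98/23.
E[Z^2 | W = 4] = (98/23) / (6/23) = 49/3.

49/3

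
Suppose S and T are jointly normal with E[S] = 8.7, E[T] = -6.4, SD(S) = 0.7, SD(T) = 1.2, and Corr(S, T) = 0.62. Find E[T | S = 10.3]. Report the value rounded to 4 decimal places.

-4.6994

For a bivariate normal, E[T | S=x] = μ_T + ρ·(σ_T/σ_S)·(x − μ_S).
E[T | S=10.3] = -6.4 + (0.62)·(1.2/0.7)·(10.3 − (8.7)) = -6.4 + (1.0629)·(1.6) = -4.6994.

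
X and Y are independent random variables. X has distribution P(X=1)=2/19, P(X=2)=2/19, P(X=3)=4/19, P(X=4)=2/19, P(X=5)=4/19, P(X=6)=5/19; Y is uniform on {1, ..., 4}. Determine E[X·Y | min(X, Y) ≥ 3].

49/3

P(min(X, Y) ≥ 3) = 15/38.
Summing XY·P(x,y) over outcomes with min(X, Y) ≥ 3 gives 245/38.
E[X·Y | min(X, Y) ≥ 3] = (245/38) / (15/38) = 49/3.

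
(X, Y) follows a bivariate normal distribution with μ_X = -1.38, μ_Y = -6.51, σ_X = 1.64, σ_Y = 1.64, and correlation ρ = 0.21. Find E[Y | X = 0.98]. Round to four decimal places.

E[Y | X=x] = μ_Y + ρ(σ_Y/σ_X)(x − μ_X) for jointly normal variables.
E[Y | X=0.98] = -6.51 + (0.21)·(1.64/1.64)·(0.98 − (-1.38)) = -6.51 + (0.21)·(2.36) = -6.0144.

-6.0144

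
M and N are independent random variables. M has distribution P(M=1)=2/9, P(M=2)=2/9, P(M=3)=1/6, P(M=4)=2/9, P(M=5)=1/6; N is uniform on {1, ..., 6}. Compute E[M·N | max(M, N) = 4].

P(max(M, N) = 4) = 1/4.
Summing MN·P(x,y) over outcomes with max(M, N) = 4 gives 61/27.
E[M·N | max(M, N) = 4] = (61/27) / (1/4) = 244/27.

244/27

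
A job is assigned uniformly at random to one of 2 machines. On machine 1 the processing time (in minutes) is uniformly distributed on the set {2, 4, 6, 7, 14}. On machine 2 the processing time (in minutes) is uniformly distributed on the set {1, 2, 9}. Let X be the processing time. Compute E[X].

E[X | machine 1] = (2+4+6+7+14)/5 = 33/5.
E[X | machine 2] = (1+2+9)/3 = 4.
By the law of total expectation,
E[X] = (1/2)·(33/5) + (1/2)·(4) = 53/10.

53/10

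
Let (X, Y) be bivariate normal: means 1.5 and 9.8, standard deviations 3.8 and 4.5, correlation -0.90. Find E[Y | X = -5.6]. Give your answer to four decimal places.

17.3671

E[Y | X=x] = μ_Y + ρ(σ_Y/σ_X)(x − μ_X) for jointly normal variables.
E[Y | X=-5.6] = 9.8 + (-0.90)·(4.5/3.8)·(-5.6 − (1.5)) = 9.8 + (-1.06579)·(-7.1) = 17.3671.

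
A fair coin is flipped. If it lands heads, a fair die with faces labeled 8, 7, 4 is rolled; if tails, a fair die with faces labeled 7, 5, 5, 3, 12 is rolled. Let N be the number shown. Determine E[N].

191/30

E[N | heads] = (8+7+4)/3 = 19/3.
E[N | tails] = (7+5+5+3+12)/5 = 32/5.
By the law of total expectation,
E[N] = (1/2)·(19/3) + (1/2)·(32/5) = 191/30.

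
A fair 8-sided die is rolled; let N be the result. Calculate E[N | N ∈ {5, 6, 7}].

6

P(N ∈ {5, 6, 7}) = 3/8.
Σ over the event: 5·1/8 + 6·1/8 + 7·1/8 = 9/4.
E[N | N ∈ {5, 6, 7}] = (9/4) / (3/8) = 6.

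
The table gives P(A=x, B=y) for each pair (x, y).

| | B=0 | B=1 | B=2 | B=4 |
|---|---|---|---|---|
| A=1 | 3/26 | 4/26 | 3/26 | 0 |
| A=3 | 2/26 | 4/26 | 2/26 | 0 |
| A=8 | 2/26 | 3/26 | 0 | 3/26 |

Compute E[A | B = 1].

P(B = 1) = 11/26.
Σ A·P over the event = 1·(4/26) + 3·(4/26) + 8·(3/26) = 20/13.
E[A | B = 1] = (20/13) / (11/26) = 40/11.

40/11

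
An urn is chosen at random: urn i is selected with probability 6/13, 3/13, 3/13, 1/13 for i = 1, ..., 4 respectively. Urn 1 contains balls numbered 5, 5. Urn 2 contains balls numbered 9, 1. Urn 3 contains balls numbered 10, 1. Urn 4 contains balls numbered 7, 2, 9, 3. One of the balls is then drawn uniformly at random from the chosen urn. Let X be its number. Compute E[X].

267/52

E[X | urn 1] = (5+5)/2 = 5.
E[X | urn 2] = (9+1)/2 = 5.
E[X | urn 3] = (10+1)/2 = 11/2.
E[X | urn 4] = (7+2+9+3)/4 = 21/4.
E[X] = (6/13)·(5) + (3/13)·(5) + (3/13)·(11/2) + (1/13)·(21/4) = 267/52.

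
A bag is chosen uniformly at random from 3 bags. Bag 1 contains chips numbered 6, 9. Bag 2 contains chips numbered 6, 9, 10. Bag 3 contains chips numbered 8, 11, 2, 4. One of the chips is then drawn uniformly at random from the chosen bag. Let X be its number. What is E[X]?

E[X | bag 1] = (6+9)/2 = 15/2.
E[X | bag 2] = (6+9+10)/3 = 25/3.
E[X | bag 3] = (8+11+2+4)/4 = 25/4.
E[X] = (1/3)·(15/2) + (1/3)·(25/3) + (1/3)·(25/4) = 265/36.

265/36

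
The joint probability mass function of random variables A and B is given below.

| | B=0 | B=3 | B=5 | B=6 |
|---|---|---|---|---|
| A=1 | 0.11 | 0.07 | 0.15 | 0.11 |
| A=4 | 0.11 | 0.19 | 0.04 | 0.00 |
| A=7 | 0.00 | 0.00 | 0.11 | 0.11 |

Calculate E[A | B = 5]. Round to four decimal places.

3.6000

P(B = 5) = 0.30.
Summing A·P(A=x,B=y) over the conditioning event gives 1.08.
E[A | B = 5] = (1.08) / (0.30) = 3.6000.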